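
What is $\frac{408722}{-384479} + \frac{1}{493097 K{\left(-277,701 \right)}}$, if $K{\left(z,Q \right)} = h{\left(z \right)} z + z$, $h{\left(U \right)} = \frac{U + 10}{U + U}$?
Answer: $- \frac{165464005828872}{155649647441123} \approx -1.0631$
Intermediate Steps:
$h{\left(U \right)} = \frac{10 + U}{2 U}$
$K{\left(z,Q \right)} = 5 + \frac{3 z}{2}$ ($K{\left(z,Q \right)} = \frac{10 + z}{2 z} z + z = \left(5 + \frac{z}{2}\right) + z = 5 + \frac{3 z}{2}$)
$\frac{408722}{-384479} + \frac{1}{493097 K{\left(-277,701 \right)}} = \frac{408722}{-384479} + \frac{1}{493097 \left(5 + \frac{3}{2} \left(-277\right)\right)} = 408722 \left(- \frac{1}{384479}\right) + \frac{1}{493097 \left(5 - \frac{831}{2}\right)} = - \frac{408722}{384479} + \frac{1}{493097 \left(- \frac{821}{2}\right)} = - \frac{408722}{384479} + \frac{1}{493097} \left(- \frac{2}{821}\right) = - \frac{408722}{384479} - \frac{2}{404832637} = - \frac{165464005828872}{155649647441123}$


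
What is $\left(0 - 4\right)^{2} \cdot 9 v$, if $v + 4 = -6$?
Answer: $-1440$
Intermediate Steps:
$v = -10$ ($v = -4 - 6 = -10$)
$\left(0 - 4\right)^{2} \cdot 9 v = \left(0 - 4\right)^{2} \cdot 9 \left(-10\right) = \left(-4\right)^{2} \cdot 9 \left(-10\right) = 16 \cdot 9 \left(-10\right) = 144 \left(-10\right) = -1440$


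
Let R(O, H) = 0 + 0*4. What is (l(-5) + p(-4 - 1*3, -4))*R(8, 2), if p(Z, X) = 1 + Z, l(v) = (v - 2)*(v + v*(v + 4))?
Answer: 0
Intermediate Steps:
l(v) = (-2 + v)*(v + v*(4 + v))
R(O, H) = 0 (R(O, H) = 0 + 0 = 0)
(l(-5) + p(-4 - 1*3, -4))*R(8, 2) = (-5*(-10 + (-5)**2 + 3*(-5)) + (1 + (-4 - 1*3)))*0 = (-5*(-10 + 25 - 15) + (1 + (-4 - 3)))*0 = (-5*0 + (1 - 7))*0 = (0 - 6)*0 = -6*0 = 0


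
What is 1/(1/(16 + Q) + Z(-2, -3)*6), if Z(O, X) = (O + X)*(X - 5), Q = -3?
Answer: 13/3121 ≈ 0.0041653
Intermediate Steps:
Z(O, X) = (-5 + X)*(O + X) (Z(O, X) = (O + X)*(-5 + X) = (-5 + X)*(O + X))
1/(1/(16 + Q) + Z(-2, -3)*6) = 1/(1/(16 - 3) + ((-3)**2 - 5*(-2) - 5*(-3) - 2*(-3))*6) = 1/(1/13 + (9 + 10 + 15 + 6)*6) = 1/(1/13 + 40*6) = 1/(1/13 + 240) = 1/(3121/13) = 13/3121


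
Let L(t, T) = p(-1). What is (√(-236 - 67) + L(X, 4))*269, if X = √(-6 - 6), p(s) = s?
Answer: -269 + 269*I*√303 ≈ -269.0 + 4682.5*I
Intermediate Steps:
X = 2*I*√3 (X = √(-12) = 2*I*√3 ≈ 3.4641*I)
L(t, T) = -1
(√(-236 - 67) + L(X, 4))*269 = (√(-236 - 67) - 1)*269 = (√(-303) - 1)*269 = (I*√303 - 1)*269 = (-1 + I*√303)*269 = -269 + 269*I*√303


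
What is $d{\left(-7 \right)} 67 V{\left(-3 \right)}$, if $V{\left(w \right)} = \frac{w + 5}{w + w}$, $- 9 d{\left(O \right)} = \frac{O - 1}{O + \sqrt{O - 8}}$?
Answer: $\frac{469}{216} + \frac{67 i \sqrt{15}}{216} \approx 2.1713 + 1.2013 i$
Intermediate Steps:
$d{\left(O \right)} = - \frac{-1 + O}{9 \left(O + \sqrt{-8 + O}\right)}$ ($d{\left(O \right)} = - \frac{\left(O - 1\right) \frac{1}{O + \sqrt{O - 8}}}{9} = - \frac{\left(-1 + O\right) \frac{1}{O + \sqrt{-8 + O}}}{9} = - \frac{\frac{1}{O + \sqrt{-8 + O}} \left(-1 + O\right)}{9} = - \frac{-1 + O}{9 \left(O + \sqrt{-8 + O}\right)}$)
$V{\left(w \right)} = \frac{5 + w}{2 w}$
$d{\left(-7 \right)} 67 V{\left(-3 \right)} = \frac{1 - -7}{9 \left(-7 + \sqrt{-8 - 7}\right)} 67 \frac{5 - 3}{2 \left(-3\right)} = \frac{1 + 7}{9 \left(-7 + \sqrt{-15}\right)} 67 \cdot \frac{1}{2} \left(- \frac{1}{3}\right) 2 = \frac{1}{9} \frac{1}{-7 + i \sqrt{15}} \cdot 8 \cdot 67 \left(- \frac{1}{3}\right) = \frac{8}{9 \left(-7 + i \sqrt{15}\right)} 67 \left(- \frac{1}{3}\right) = \frac{536}{9 \left(-7 + i \sqrt{15}\right)} \left(- \frac{1}{3}\right) = - \frac{536}{27 \left(-7 + i \sqrt{15}\right)}$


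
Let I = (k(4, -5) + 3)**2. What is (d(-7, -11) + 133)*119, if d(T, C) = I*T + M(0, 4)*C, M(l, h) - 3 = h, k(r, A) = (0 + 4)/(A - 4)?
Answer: 99127/81 ≈ 1223.8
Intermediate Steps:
k(r, A) = 4/(-4 + A)
M(l, h) = 3 + h
I = 529/81 (I = (4/(-4 - 5) + 3)**2 = (4/(-9) + 3)**2 = (4*(-1/9) + 3)**2 = (-4/9 + 3)**2 = (23/9)**2 = 529/81 ≈ 6.5309)
d(T, C) = 7*C + 529*T/81 (d(T, C) = 529*T/81 + (3 + 4)*C = 529*T/81 + 7*C = 7*C + 529*T/81)
(d(-7, -11) + 133)*119 = ((7*(-11) + (529/81)*(-7)) + 133)*119 = ((-77 - 3703/81) + 133)*119 = (-9940/81 + 133)*119 = (833/81)*119 = 99127/81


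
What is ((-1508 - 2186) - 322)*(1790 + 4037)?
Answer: -23401232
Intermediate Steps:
((-1508 - 2186) - 322)*(1790 + 4037) = (-3694 - 322)*5827 = -4016*5827 = -23401232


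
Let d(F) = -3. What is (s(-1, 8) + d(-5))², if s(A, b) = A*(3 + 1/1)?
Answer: 49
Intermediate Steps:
s(A, b) = 4*A (s(A, b) = A*(3 + 1) = A*4 = 4*A)
(s(-1, 8) + d(-5))² = (4*(-1) - 3)² = (-4 - 3)² = (-7)² = 49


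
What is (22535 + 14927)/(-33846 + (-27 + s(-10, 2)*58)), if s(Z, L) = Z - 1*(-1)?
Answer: -37462/34395 ≈ -1.0892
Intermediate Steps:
s(Z, L) = 1 + Z (s(Z, L) = Z + 1 = 1 + Z)
(22535 + 14927)/(-33846 + (-27 + s(-10, 2)*58)) = (22535 + 14927)/(-33846 + (-27 + (1 - 10)*58)) = 37462/(-33846 + (-27 - 9*58)) = 37462/(-33846 + (-27 - 522)) = 37462/(-33846 - 549) = 37462/(-34395) = 37462*(-1/34395) = -37462/34395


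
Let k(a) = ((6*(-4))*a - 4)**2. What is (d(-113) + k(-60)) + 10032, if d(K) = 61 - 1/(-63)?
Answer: 130547908/63 ≈ 2.0722e+6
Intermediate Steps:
k(a) = (-4 - 24*a)**2 (k(a) = (-24*a - 4)**2 = (-4 - 24*a)**2)
d(K) = 3844/63 (d(K) = 61 - 1*(-1/63) = 61 + 1/63 = 3844/63)
(d(-113) + k(-60)) + 10032 = (3844/63 + 16*(1 + 6*(-60))**2) + 10032 = (3844/63 + 16*(1 - 360)**2) + 10032 = (3844/63 + 16*(-359)**2) + 10032 = (3844/63 + 16*128881) + 10032 = (3844/63 + 2062096) + 10032 = 129915892/63 + 10032 = 130547908/63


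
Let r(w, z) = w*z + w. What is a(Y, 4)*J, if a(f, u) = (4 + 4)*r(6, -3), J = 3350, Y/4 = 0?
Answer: -321600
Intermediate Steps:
Y = 0 (Y = 4*0 = 0)
r(w, z) = w + w*z
a(f, u) = -96 (a(f, u) = (4 + 4)*(6*(1 - 3)) = 8*(6*(-2)) = 8*(-12) = -96)
a(Y, 4)*J = -96*3350 = -321600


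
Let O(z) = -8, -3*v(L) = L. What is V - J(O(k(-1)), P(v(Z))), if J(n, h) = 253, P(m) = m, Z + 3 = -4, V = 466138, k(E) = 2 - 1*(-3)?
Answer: 465885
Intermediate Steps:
k(E) = 5 (k(E) = 2 + 3 = 5)
Z = -7 (Z = -3 - 4 = -7)
v(L) = -L/3
V - J(O(k(-1)), P(v(Z))) = 466138 - 1*253 = 466138 - 253 = 465885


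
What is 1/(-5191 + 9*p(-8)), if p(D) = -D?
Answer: -1/5119 ≈ -0.00019535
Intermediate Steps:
1/(-5191 + 9*p(-8)) = 1/(-5191 + 9*(-1*(-8))) = 1/(-5191 + 9*8) = 1/(-5191 + 72) = 1/(-5119) = -1/5119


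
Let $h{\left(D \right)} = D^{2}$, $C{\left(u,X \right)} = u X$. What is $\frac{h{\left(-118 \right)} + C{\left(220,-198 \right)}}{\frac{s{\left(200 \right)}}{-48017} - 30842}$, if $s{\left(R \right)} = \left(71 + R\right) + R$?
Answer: $\frac{1423031812}{1480940785} \approx 0.9609$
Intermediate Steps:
$C{\left(u,X \right)} = X u$
$s{\left(R \right)} = 71 + 2 R$
$\frac{h{\left(-118 \right)} + C{\left(220,-198 \right)}}{\frac{s{\left(200 \right)}}{-48017} - 30842} = \frac{\left(-118\right)^{2} - 43560}{\frac{71 + 2 \cdot 200}{-48017} - 30842} = \frac{13924 - 43560}{\left(71 + 400\right) \left(- \frac{1}{48017}\right) - 30842} = - \frac{29636}{471 \left(- \frac{1}{48017}\right) - 30842} = - \frac{29636}{- \frac{471}{48017} - 30842} = - \frac{29636}{- \frac{1480940785}{48017}} = \left(-29636\right) \left(- \frac{48017}{1480940785}\right) = \frac{1423031812}{1480940785}$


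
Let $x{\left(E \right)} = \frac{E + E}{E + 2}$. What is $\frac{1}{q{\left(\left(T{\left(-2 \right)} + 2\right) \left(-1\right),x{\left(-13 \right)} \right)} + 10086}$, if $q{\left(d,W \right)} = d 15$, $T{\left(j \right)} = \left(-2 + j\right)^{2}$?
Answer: $\frac{1}{9816} \approx 0.00010187$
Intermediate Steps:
$x{\left(E \right)} = \frac{2 E}{2 + E}$
$q{\left(d,W \right)} = 15 d$
$\frac{1}{q{\left(\left(T{\left(-2 \right)} + 2\right) \left(-1\right),x{\left(-13 \right)} \right)} + 10086} = \frac{1}{15 \left(\left(-2 - 2\right)^{2} + 2\right) \left(-1\right) + 10086} = \frac{1}{15 \left(\left(-4\right)^{2} + 2\right) \left(-1\right) + 10086} = \frac{1}{15 \left(16 + 2\right) \left(-1\right) + 10086} = \frac{1}{15 \cdot 18 \left(-1\right) + 10086} = \frac{1}{15 \left(-18\right) + 10086} = \frac{1}{-270 + 10086} = \frac{1}{9816}$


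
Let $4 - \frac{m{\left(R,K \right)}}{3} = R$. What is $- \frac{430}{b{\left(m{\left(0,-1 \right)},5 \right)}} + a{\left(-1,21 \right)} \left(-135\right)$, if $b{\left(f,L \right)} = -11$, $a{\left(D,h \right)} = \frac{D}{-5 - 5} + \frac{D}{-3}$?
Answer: $- \frac{427}{22} \approx -19.409$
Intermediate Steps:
$m{\left(R,K \right)} = 12 - 3 R$
$a{\left(D,h \right)} = - \frac{13 D}{30}$ ($a{\left(D,h \right)} = \frac{D}{-10} + D \left(- \frac{1}{3}\right) = D \left(- \frac{1}{10}\right) - \frac{D}{3} = - \frac{D}{10} - \frac{D}{3} = - \frac{13 D}{30}$)
$- \frac{430}{b{\left(m{\left(0,-1 \right)},5 \right)}} + a{\left(-1,21 \right)} \left(-135\right) = - \frac{430}{-11} + \left(- \frac{13}{30}\right) \left(-1\right) \left(-135\right) = \left(-430\right) \left(- \frac{1}{11}\right) + \frac{13}{30} \left(-135\right) = \frac{430}{11} - \frac{117}{2} = - \frac{427}{22}$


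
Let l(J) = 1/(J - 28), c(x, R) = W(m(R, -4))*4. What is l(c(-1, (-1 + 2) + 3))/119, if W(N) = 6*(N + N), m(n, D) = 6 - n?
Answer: 1/8092 ≈ 0.00012358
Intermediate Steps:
W(N) = 12*N (W(N) = 6*(2*N) = 12*N)
c(x, R) = 288 - 48*R (c(x, R) = (12*(6 - R))*4 = (72 - 12*R)*4 = 288 - 48*R)
l(J) = 1/(-28 + J)
l(c(-1, (-1 + 2) + 3))/119 = 1/((-28 + (288 - 48*((-1 + 2) + 3)))*119) = (1/119)/(-28 + (288 - 48*(1 + 3))) = (1/119)/(-28 + (288 - 48*4)) = (1/119)/(-28 + (288 - 192)) = (1/119)/(-28 + 96) = (1/119)/68 = (1/68)*(1/119) = 1/8092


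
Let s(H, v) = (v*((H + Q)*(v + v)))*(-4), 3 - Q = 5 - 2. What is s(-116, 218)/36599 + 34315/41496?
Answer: 1831323773597/1518712104 ≈ 1205.8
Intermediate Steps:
Q = 0 (Q = 3 - (5 - 2) = 3 - 1*3 = 3 - 3 = 0)
s(H, v) = -8*H*v² (s(H, v) = (v*((H + 0)*(v + v)))*(-4) = (v*(H*(2*v)))*(-4) = (v*(2*H*v))*(-4) = (2*H*v²)*(-4) = -8*H*v²)
s(-116, 218)/36599 + 34315/41496 = -8*(-116)*218²/36599 + 34315/41496 = -8*(-116)*47524*(1/36599) + 34315*(1/41496) = 44102272*(1/36599) + 34315/41496 = 44102272/36599 + 34315/41496 = 1831323773597/1518712104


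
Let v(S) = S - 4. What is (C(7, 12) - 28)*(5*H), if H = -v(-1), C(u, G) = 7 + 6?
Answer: -375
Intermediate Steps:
C(u, G) = 13
v(S) = -4 + S
H = 5 (H = -(-4 - 1) = -1*(-5) = 5)
(C(7, 12) - 28)*(5*H) = (13 - 28)*(5*5) = -15*25 = -375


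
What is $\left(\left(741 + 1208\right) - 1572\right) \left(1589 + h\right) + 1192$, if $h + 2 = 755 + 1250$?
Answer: $1355376$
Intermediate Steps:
$h = 2003$ ($h = -2 + \left(755 + 1250\right) = -2 + 2005 = 2003$)
$\left(\left(741 + 1208\right) - 1572\right) \left(1589 + h\right) + 1192 = \left(\left(741 + 1208\right) - 1572\right) \left(1589 + 2003\right) + 1192 = \left(1949 - 1572\right) 3592 + 1192 = 377 \cdot 3592 + 1192 = 1354184 + 1192 = 1355376$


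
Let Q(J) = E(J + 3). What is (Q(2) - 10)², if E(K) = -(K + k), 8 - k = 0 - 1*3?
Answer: 676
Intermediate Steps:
k = 11 (k = 8 - (0 - 1*3) = 8 - (0 - 3) = 8 - 1*(-3) = 8 + 3 = 11)
E(K) = -11 - K (E(K) = -(K + 11) = -(11 + K) = -11 - K)
Q(J) = -14 - J (Q(J) = -11 - (J + 3) = -11 - (3 + J) = -11 + (-3 - J) = -14 - J)
(Q(2) - 10)² = ((-14 - 1*2) - 10)² = ((-14 - 2) - 10)² = (-16 - 10)² = (-26)² = 676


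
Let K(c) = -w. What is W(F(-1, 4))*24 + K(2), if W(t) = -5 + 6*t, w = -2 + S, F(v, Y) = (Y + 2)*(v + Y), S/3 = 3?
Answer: 2465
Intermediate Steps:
S = 9 (S = 3*3 = 9)
F(v, Y) = (2 + Y)*(Y + v)
w = 7 (w = -2 + 9 = 7)
K(c) = -7 (K(c) = -1*7 = -7)
W(F(-1, 4))*24 + K(2) = (-5 + 6*(4² + 2*4 + 2*(-1) + 4*(-1)))*24 - 7 = (-5 + 6*(16 + 8 - 2 - 4))*24 - 7 = (-5 + 6*18)*24 - 7 = (-5 + 108)*24 - 7 = 103*24 - 7 = 2472 - 7 = 2465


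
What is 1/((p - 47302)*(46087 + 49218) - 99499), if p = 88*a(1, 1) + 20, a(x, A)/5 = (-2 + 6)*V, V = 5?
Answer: -1/3667626509 ≈ -2.7266e-10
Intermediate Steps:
a(x, A) = 100 (a(x, A) = 5*((-2 + 6)*5) = 5*(4*5) = 5*20 = 100)
p = 8820 (p = 88*100 + 20 = 8800 + 20 = 8820)
1/((p - 47302)*(46087 + 49218) - 99499) = 1/((8820 - 47302)*(46087 + 49218) - 99499) = 1/(-38482*95305 - 99499) = 1/(-3667527010 - 99499) = 1/(-3667626509) = -1/3667626509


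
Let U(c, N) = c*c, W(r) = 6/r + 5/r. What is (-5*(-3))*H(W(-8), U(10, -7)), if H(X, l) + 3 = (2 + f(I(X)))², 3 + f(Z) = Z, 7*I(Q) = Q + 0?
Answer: -73785/3136 ≈ -23.528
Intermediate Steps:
I(Q) = Q/7 (I(Q) = (Q + 0)/7 = Q/7)
W(r) = 11/r
f(Z) = -3 + Z
U(c, N) = c²
H(X, l) = -3 + (-1 + X/7)² (H(X, l) = -3 + (2 + (-3 + X/7))² = -3 + (-1 + X/7)²)
(-5*(-3))*H(W(-8), U(10, -7)) = (-5*(-3))*(-3 + (-7 + 11/(-8))²/49) = 15*(-3 + (-7 + 11*(-⅛))²/49) = 15*(-3 + (-7 - 11/8)²/49) = 15*(-3 + (-67/8)²/49) = 15*(-3 + (1/49)*(4489/64)) = 15*(-3 + 4489/3136) = 15*(-4919/3136) = -73785/3136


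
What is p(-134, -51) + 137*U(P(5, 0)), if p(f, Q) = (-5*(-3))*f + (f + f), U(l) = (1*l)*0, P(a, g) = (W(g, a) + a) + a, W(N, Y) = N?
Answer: -2278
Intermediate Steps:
P(a, g) = g + 2*a (P(a, g) = (g + a) + a = (a + g) + a = g + 2*a)
U(l) = 0 (U(l) = l*0 = 0)
p(f, Q) = 17*f (p(f, Q) = 15*f + 2*f = 17*f)
p(-134, -51) + 137*U(P(5, 0)) = 17*(-134) + 137*0 = -2278 + 0 = -2278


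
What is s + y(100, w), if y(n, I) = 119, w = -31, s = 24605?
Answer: 24724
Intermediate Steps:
s + y(100, w) = 24605 + 119 = 24724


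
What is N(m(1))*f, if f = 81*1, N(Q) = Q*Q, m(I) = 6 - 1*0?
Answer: 2916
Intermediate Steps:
m(I) = 6 (m(I) = 6 + 0 = 6)
N(Q) = Q²
f = 81
N(m(1))*f = 6²*81 = 36*81 = 2916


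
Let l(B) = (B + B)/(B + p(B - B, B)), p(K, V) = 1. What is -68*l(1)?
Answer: -68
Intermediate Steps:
l(B) = 2*B/(1 + B) (l(B) = (B + B)/(B + 1) = (2*B)/(1 + B) = 2*B/(1 + B))
-68*l(1) = -136/(1 + 1) = -136/2 = -68*1 = -68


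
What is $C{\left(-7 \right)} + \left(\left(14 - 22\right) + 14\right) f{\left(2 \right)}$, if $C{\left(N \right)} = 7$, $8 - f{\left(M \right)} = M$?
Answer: $43$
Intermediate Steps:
$f{\left(M \right)} = 8 - M$
$C{\left(-7 \right)} + \left(\left(14 - 22\right) + 14\right) f{\left(2 \right)} = 7 + \left(\left(14 - 22\right) + 14\right) \left(8 - 2\right) = 7 + \left(-8 + 14\right) 6 = 7 + 6 \cdot 6 = 7 + 36 = 43$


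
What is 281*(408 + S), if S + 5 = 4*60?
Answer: 180683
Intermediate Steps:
S = 235 (S = -5 + 4*60 = -5 + 240 = 235)
281*(408 + S) = 281*(408 + 235) = 281*643 = 180683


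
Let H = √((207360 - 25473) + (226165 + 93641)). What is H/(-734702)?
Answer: -√501693/734702 ≈ -0.00096407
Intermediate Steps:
H = √501693 (H = √(181887 + 319806) = √501693 ≈ 708.30)
H/(-734702) = √501693/(-734702) = √501693*(-1/734702) = -√501693/734702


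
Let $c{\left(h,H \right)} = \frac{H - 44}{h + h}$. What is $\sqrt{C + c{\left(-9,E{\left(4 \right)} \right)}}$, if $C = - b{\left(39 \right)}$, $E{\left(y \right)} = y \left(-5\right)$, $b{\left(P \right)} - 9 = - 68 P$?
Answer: $\frac{\sqrt{23819}}{3} \approx 51.445$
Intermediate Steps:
$b{\left(P \right)} = 9 - 68 P$
$E{\left(y \right)} = - 5 y$
$c{\left(h,H \right)} = \frac{-44 + H}{2 h}$
$C = 2643$ ($C = - (9 - 2652) = \left(-1\right) \left(-2643\right) = 2643$)
$\sqrt{C + c{\left(-9,E{\left(4 \right)} \right)}} = \sqrt{2643 + \frac{-44 - 20}{2 \left(-9\right)}} = \sqrt{2643 + \frac{1}{2} \left(- \frac{1}{9}\right) \left(-44 - 20\right)} = \sqrt{2643 + \frac{1}{2} \left(- \frac{1}{9}\right) \left(-64\right)} = \sqrt{2643 + \frac{32}{9}} = \sqrt{\frac{23819}{9}} = \frac{\sqrt{23819}}{3}$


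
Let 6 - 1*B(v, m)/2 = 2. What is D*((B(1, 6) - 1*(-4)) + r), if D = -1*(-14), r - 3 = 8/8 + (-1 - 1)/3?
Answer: 644/3 ≈ 214.67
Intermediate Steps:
B(v, m) = 8 (B(v, m) = 12 - 2*2 = 12 - 4 = 8)
r = 10/3 (r = 3 + (8/8 + (-1 - 1)/3) = 3 + (8*(1/8) - 2*1/3) = 3 + (1 - 2/3) = 3 + 1/3 = 10/3 ≈ 3.3333)
D = 14
D*((B(1, 6) - 1*(-4)) + r) = 14*((8 - 1*(-4)) + 10/3) = 14*((8 + 4) + 10/3) = 14*(12 + 10/3) = 14*(46/3) = 644/3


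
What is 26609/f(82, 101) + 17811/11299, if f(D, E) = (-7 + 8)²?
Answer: 300672902/11299 ≈ 26611.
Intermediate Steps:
f(D, E) = 1 (f(D, E) = 1² = 1)
26609/f(82, 101) + 17811/11299 = 26609/1 + 17811/11299 = 26609*1 + 17811*(1/11299) = 26609 + 17811/11299 = 300672902/11299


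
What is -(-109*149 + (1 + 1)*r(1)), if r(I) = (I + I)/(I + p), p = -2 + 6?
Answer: 81201/5 ≈ 16240.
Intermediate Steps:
p = 4
r(I) = 2*I/(4 + I) (r(I) = (I + I)/(I + 4) = (2*I)/(4 + I) = 2*I/(4 + I))
-(-109*149 + (1 + 1)*r(1)) = -(-109*149 + (1 + 1)*(2*1/(4 + 1))) = -(-16241 + 2*(2*1/5)) = -(-16241 + 2*(2*1*(⅕))) = -(-16241 + 2*(⅖)) = -(-16241 + ⅘) = -1*(-81201/5) = 81201/5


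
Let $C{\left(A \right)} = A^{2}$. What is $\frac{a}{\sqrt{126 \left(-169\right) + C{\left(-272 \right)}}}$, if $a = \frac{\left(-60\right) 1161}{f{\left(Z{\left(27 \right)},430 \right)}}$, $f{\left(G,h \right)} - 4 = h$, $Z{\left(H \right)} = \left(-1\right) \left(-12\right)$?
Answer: $- \frac{3483 \sqrt{52690}}{1143373} \approx -0.69925$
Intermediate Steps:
$Z{\left(H \right)} = 12$
$f{\left(G,h \right)} = 4 + h$
$a = - \frac{34830}{217}$ ($a = \frac{\left(-60\right) 1161}{4 + 430} = - \frac{69660}{434} = \left(-69660\right) \frac{1}{434} = - \frac{34830}{217} \approx -160.51$)
$\frac{a}{\sqrt{126 \left(-169\right) + C{\left(-272 \right)}}} = - \frac{34830}{217 \sqrt{126 \left(-169\right) + \left(-272\right)^{2}}} = - \frac{34830}{217 \sqrt{-21294 + 73984}} = - \frac{34830}{217 \sqrt{52690}} = - \frac{34830 \frac{\sqrt{52690}}{52690}}{217} = - \frac{3483 \sqrt{52690}}{1143373}$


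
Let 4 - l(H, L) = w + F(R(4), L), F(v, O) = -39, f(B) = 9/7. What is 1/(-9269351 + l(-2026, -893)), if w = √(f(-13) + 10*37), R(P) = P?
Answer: -64885156/601440495589449 + √18193/601440495589449 ≈ -1.0788e-7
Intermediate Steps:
f(B) = 9/7 (f(B) = 9*(⅐) = 9/7)
w = √18193/7 (w = √(9/7 + 10*37) = √(9/7 + 370) = √(2599/7) = √18193/7 ≈ 19.269)
l(H, L) = 43 - √18193/7 (l(H, L) = 4 - (√18193/7 - 39) = 4 - (-39 + √18193/7) = 4 + (39 - √18193/7) = 43 - √18193/7)
1/(-9269351 + l(-2026, -893)) = 1/(-9269351 + (43 - √18193/7)) = 1/(-9269308 - √18193/7)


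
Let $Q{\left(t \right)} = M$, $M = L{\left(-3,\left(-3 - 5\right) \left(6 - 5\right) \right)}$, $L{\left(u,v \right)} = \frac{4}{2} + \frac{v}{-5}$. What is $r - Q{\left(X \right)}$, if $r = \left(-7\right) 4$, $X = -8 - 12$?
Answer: $- \frac{158}{5} \approx -31.6$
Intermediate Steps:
$X = -20$ ($X = -8 - 12 = -20$)
$L{\left(u,v \right)} = 2 - \frac{v}{5}$ ($L{\left(u,v \right)} = 4 \cdot \frac{1}{2} + v \left(- \frac{1}{5}\right) = 2 - \frac{v}{5}$)
$M = \frac{18}{5}$ ($M = 2 - \frac{\left(-3 - 5\right) \left(6 - 5\right)}{5} = 2 - \frac{\left(-8\right) 1}{5} = 2 - - \frac{8}{5} = 2 + \frac{8}{5} = \frac{18}{5} \approx 3.6$)
$Q{\left(t \right)} = \frac{18}{5}$
$r = -28$
$r - Q{\left(X \right)} = -28 - \frac{18}{5} = - \frac{158}{5}$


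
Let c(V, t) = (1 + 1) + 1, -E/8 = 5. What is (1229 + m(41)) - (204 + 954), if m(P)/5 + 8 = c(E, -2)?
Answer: 46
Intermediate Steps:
E = -40 (E = -8*5 = -40)
c(V, t) = 3 (c(V, t) = 2 + 1 = 3)
m(P) = -25 (m(P) = -40 + 5*3 = -40 + 15 = -25)
(1229 + m(41)) - (204 + 954) = (1229 - 25) - (204 + 954) = 1204 - 1*1158 = 1204 - 1158 = 46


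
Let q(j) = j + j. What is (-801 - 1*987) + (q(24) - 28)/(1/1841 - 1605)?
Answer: -1320806593/738701 ≈ -1788.0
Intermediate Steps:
q(j) = 2*j
(-801 - 1*987) + (q(24) - 28)/(1/1841 - 1605) = (-801 - 1*987) + (2*24 - 28)/(1/1841 - 1605) = (-801 - 987) + (48 - 28)/(1/1841 - 1605) = -1788 + 20/(-2954804/1841) = -1788 + 20*(-1841/2954804) = -1788 - 9205/738701 = -1320806593/738701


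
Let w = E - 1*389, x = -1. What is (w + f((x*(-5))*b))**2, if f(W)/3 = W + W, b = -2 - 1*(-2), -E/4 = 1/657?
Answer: 65319602929/431649 ≈ 1.5133e+5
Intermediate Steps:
E = -4/657 ≈ -0.0060883
w = -255577/657 (w = -4/657 - 1*389 = -4/657 - 389 = -255577/657 ≈ -389.01)
b = 0 (b = -2 + 2 = 0)
f(W) = 6*W (f(W) = 3*(W + W) = 3*(2*W) = 6*W)
(w + f((x*(-5))*b))**2 = (-255577/657 + 6*(-1*(-5)*0))**2 = (-255577/657 + 6*(5*0))**2 = (-255577/657 + 6*0)**2 = (-255577/657 + 0)**2 = (-255577/657)**2 = 65319602929/431649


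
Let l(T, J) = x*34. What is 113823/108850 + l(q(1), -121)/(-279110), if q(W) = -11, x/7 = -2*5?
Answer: 3202820053/3038112350 ≈ 1.0542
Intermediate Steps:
x = -70 (x = 7*(-2*5) = 7*(-10) = -70)
l(T, J) = -2380 (l(T, J) = -70*34 = -2380)
113823/108850 + l(q(1), -121)/(-279110) = 113823/108850 - 2380/(-279110) = 113823*(1/108850) - 2380*(-1/279110) = 113823/108850 + 238/27911 = 3202820053/3038112350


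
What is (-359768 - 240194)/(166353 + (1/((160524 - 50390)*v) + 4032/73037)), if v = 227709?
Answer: -1098925571401819329564/304702008202984420595 ≈ -3.6066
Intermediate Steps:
(-359768 - 240194)/(166353 + (1/((160524 - 50390)*v) + 4032/73037)) = (-359768 - 240194)/(166353 + (1/((160524 - 50390)*227709) + 4032/73037)) = -599962/(166353 + ((1/227709)/110134 + 4032*(1/73037))) = -599962/(166353 + ((1/110134)*(1/227709) + 4032/73037)) = -599962/(166353 + (1/25078503006 + 4032/73037)) = -599962/(166353 + 101116524193229/1831658624049222) = -599962/304702008202984420595/1831658624049222 = -599962*1831658624049222/304702008202984420595 = -1098925571401819329564/304702008202984420595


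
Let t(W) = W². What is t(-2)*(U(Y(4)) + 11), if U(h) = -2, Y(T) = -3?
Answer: 36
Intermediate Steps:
t(-2)*(U(Y(4)) + 11) = (-2)²*(-2 + 11) = 4*9 = 36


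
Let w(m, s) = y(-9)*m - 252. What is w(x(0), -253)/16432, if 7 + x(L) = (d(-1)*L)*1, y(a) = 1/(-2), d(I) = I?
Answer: -497/32864 ≈ -0.015123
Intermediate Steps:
y(a) = -1/2
x(L) = -7 - L (x(L) = -7 - L*1 = -7 - L)
w(m, s) = -252 - m/2 (w(m, s) = -m/2 - 252 = -252 - m/2)
w(x(0), -253)/16432 = (-252 - (-7 - 1*0)/2)/16432 = (-252 - (-7 + 0)/2)*(1/16432) = (-252 - 1/2*(-7))*(1/16432) = (-252 + 7/2)*(1/16432) = -497/2*1/16432 = -497/32864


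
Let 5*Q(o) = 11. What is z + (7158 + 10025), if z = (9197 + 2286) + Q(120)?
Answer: 143341/5 ≈ 28668.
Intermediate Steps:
Q(o) = 11/5 (Q(o) = (1/5)*11 = 11/5)
z = 57426/5 (z = (9197 + 2286) + 11/5 = 11483 + 11/5 = 57426/5 ≈ 11485.)
z + (7158 + 10025) = 57426/5 + (7158 + 10025) = 57426/5 + 17183 = 143341/5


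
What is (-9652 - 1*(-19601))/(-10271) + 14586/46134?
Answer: -4684460/7179429 ≈ -0.65248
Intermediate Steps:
(-9652 - 1*(-19601))/(-10271) + 14586/46134 = (-9652 + 19601)*(-1/10271) + 14586*(1/46134) = 9949*(-1/10271) + 221/699 = -9949/10271 + 221/699 = -4684460/7179429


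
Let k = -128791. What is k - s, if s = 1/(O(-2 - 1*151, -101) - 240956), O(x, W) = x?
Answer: -31052669218/241109 ≈ -1.2879e+5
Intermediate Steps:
s = -1/241109 (s = 1/((-2 - 1*151) - 240956) = 1/((-2 - 151) - 240956) = 1/(-153 - 240956) = 1/(-241109) = -1/241109 ≈ -4.1475e-6)
k - s = -128791 - 1*(-1/241109) = -128791 + 1/241109 = -31052669218/241109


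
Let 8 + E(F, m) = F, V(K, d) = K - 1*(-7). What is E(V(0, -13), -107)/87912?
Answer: -1/87912 ≈ -1.1375e-5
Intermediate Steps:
V(K, d) = 7 + K (V(K, d) = K + 7 = 7 + K)
E(F, m) = -8 + F
E(V(0, -13), -107)/87912 = (-8 + (7 + 0))/87912 = (-8 + 7)*(1/87912) = -1*1/87912 = -1/87912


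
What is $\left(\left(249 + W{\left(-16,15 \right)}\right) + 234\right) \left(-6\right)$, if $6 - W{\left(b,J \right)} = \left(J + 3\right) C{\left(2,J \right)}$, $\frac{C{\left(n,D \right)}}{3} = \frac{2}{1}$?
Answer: $-2286$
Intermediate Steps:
$C{\left(n,D \right)} = 6$ ($C{\left(n,D \right)} = 3 \cdot \frac{2}{1} = 3 \cdot 2 \cdot 1 = 3 \cdot 2 = 6$)
$W{\left(b,J \right)} = -12 - 6 J$ ($W{\left(b,J \right)} = 6 - \left(J + 3\right) 6 = 6 - \left(3 + J\right) 6 = 6 - \left(18 + 6 J\right) = -12 - 6 J$)
$\left(\left(249 + W{\left(-16,15 \right)}\right) + 234\right) \left(-6\right) = \left(\left(249 - 102\right) + 234\right) \left(-6\right) = \left(147 + 234\right) \left(-6\right) = 381 \left(-6\right) = -2286$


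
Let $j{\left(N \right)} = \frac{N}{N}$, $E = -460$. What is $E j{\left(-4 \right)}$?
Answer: $-460$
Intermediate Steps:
$j{\left(N \right)} = 1$
$E j{\left(-4 \right)} = \left(-460\right) 1 = -460$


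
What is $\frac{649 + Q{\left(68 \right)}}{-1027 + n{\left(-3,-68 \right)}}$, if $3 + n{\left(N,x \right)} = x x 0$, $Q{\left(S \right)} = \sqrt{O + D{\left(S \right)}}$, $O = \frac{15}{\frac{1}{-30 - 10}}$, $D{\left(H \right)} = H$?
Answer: $- \frac{649}{1030} - \frac{i \sqrt{133}}{515} \approx -0.6301 - 0.022393 i$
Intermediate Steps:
$O = -600$ ($O = \frac{15}{\frac{1}{-40}} = \frac{15}{- \frac{1}{40}} = 15 \left(-40\right) = -600$)
$Q{\left(S \right)} = \sqrt{-600 + S}$
$n{\left(N,x \right)} = -3$ ($n{\left(N,x \right)} = -3 + x x 0 = -3 + x^{2} \cdot 0 = -3 + 0 = -3$)
$\frac{649 + Q{\left(68 \right)}}{-1027 + n{\left(-3,-68 \right)}} = \frac{649 + \sqrt{-600 + 68}}{-1027 - 3} = \frac{649 + \sqrt{-532}}{-1030} = \left(649 + 2 i \sqrt{133}\right) \left(- \frac{1}{1030}\right) = - \frac{649}{1030} - \frac{i \sqrt{133}}{515}$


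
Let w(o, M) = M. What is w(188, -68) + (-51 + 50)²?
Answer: -67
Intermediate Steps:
w(188, -68) + (-51 + 50)² = -68 + (-51 + 50)² = -68 + (-1)² = -68 + 1 = -67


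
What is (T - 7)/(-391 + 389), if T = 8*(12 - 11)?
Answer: -1/2 ≈ -0.50000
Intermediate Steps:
T = 8 (T = 8*1 = 8)
(T - 7)/(-391 + 389) = (8 - 7)/(-391 + 389) = 1/(-2) = 1*(-1/2) = -1/2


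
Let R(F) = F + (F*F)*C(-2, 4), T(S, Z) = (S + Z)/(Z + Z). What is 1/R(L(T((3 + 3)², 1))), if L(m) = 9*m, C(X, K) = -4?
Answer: -2/221445 ≈ -9.0316e-6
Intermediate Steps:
T(S, Z) = (S + Z)/(2*Z) (T(S, Z) = (S + Z)/((2*Z)) = (S + Z)*(1/(2*Z)) = (S + Z)/(2*Z))
R(F) = F - 4*F² (R(F) = F + (F*F)*(-4) = F + F²*(-4) = F - 4*F²)
1/R(L(T((3 + 3)², 1))) = 1/((9*((½)*((3 + 3)² + 1)/1))*(1 - 36*(½)*((3 + 3)² + 1)/1)) = 1/((9*((½)*1*(6² + 1)))*(1 - 36*(½)*1*(6² + 1))) = 1/((9*((½)*1*(36 + 1)))*(1 - 36*(½)*1*(36 + 1))) = 1/((9*((½)*1*37))*(1 - 36*(½)*1*37)) = 1/((9*(37/2))*(1 - 36*37/2)) = 1/(333*(1 - 4*333/2)/2) = 1/(333*(1 - 666)/2) = 1/((333/2)*(-665)) = 1/(-221445/2) = -2/221445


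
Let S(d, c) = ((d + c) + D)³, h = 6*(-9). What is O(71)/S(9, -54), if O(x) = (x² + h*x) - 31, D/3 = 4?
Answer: -392/11979 ≈ -0.032724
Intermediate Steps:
h = -54
D = 12 (D = 3*4 = 12)
S(d, c) = (12 + c + d)³ (S(d, c) = ((d + c) + 12)³ = ((c + d) + 12)³ = (12 + c + d)³)
O(x) = -31 + x² - 54*x (O(x) = (x² - 54*x) - 31 = -31 + x² - 54*x)
O(71)/S(9, -54) = (-31 + 71² - 54*71)/((12 - 54 + 9)³) = (-31 + 5041 - 3834)/((-33)³) = 1176/(-35937) = 1176*(-1/35937) = -392/11979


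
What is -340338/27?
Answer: -113446/9 ≈ -12605.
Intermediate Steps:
-340338/27 = -340338*1/27 = -113446/9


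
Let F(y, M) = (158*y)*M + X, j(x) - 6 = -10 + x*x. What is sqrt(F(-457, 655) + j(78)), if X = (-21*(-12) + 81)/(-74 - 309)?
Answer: I*sqrt(6936754245189)/383 ≈ 6876.7*I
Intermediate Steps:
X = -333/383 (X = (252 + 81)/(-383) = 333*(-1/383) = -333/383 ≈ -0.86945)
j(x) = -4 + x**2 (j(x) = 6 + (-10 + x*x) = 6 + (-10 + x**2) = -4 + x**2)
F(y, M) = -333/383 + 158*M*y (F(y, M) = (158*y)*M - 333/383 = 158*M*y - 333/383 = -333/383 + 158*M*y)
sqrt(F(-457, 655) + j(78)) = sqrt((-333/383 + 158*655*(-457)) + (-4 + 78**2)) = sqrt((-333/383 - 47294930) + (-4 + 6084)) = sqrt(-18113958523/383 + 6080) = sqrt(-18111629883/383) = I*sqrt(6936754245189)/383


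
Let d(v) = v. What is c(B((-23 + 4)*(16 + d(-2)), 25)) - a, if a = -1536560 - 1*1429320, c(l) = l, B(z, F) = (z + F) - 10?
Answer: 2965629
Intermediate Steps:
B(z, F) = -10 + F + z (B(z, F) = (F + z) - 10 = -10 + F + z)
a = -2965880 (a = -1536560 - 1429320 = -2965880)
c(B((-23 + 4)*(16 + d(-2)), 25)) - a = (-10 + 25 + (-23 + 4)*(16 - 2)) - 1*(-2965880) = (-10 + 25 - 19*14) + 2965880 = (-10 + 25 - 266) + 2965880 = -251 + 2965880 = 2965629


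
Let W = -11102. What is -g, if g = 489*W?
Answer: 5428878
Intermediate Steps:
g = -5428878 (g = 489*(-11102) = -5428878)
-g = -1*(-5428878) = 5428878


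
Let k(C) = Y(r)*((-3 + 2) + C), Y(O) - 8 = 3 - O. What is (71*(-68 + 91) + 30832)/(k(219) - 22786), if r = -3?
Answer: -32465/19734 ≈ -1.6451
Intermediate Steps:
Y(O) = 11 - O (Y(O) = 8 + (3 - O) = 11 - O)
k(C) = -14 + 14*C (k(C) = (11 - 1*(-3))*((-3 + 2) + C) = (11 + 3)*(-1 + C) = 14*(-1 + C) = -14 + 14*C)
(71*(-68 + 91) + 30832)/(k(219) - 22786) = (71*(-68 + 91) + 30832)/((-14 + 14*219) - 22786) = (71*23 + 30832)/((-14 + 3066) - 22786) = (1633 + 30832)/(3052 - 22786) = 32465/(-19734) = 32465*(-1/19734) = -32465/19734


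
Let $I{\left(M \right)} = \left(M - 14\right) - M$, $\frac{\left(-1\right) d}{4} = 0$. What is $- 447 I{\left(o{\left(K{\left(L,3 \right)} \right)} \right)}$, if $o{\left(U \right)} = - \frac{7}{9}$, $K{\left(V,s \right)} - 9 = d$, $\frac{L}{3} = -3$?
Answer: $6258$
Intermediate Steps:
$L = -9$ ($L = 3 \left(-3\right) = -9$)
$d = 0$ ($d = \left(-4\right) 0 = 0$)
$K{\left(V,s \right)} = 9$ ($K{\left(V,s \right)} = 9 + 0 = 9$)
$o{\left(U \right)} = - \frac{7}{9}$ ($o{\left(U \right)} = \left(-7\right) \frac{1}{9} = - \frac{7}{9}$)
$I{\left(M \right)} = -14$ ($I{\left(M \right)} = \left(M - 14\right) - M = \left(-14 + M\right) - M = -14$)
$- 447 I{\left(o{\left(K{\left(L,3 \right)} \right)} \right)} = \left(-447\right) \left(-14\right) = 6258$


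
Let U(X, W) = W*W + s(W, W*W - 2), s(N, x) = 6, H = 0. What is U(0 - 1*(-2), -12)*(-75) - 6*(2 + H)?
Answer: -11262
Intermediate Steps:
U(X, W) = 6 + W² (U(X, W) = W*W + 6 = W² + 6 = 6 + W²)
U(0 - 1*(-2), -12)*(-75) - 6*(2 + H) = (6 + (-12)²)*(-75) - 6*(2 + 0) = (6 + 144)*(-75) - 6*2 = 150*(-75) - 12 = -11250 - 12 = -11262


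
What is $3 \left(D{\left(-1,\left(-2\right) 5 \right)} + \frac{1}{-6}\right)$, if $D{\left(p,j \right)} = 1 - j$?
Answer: $\frac{65}{2} \approx 32.5$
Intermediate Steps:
$3 \left(D{\left(-1,\left(-2\right) 5 \right)} + \frac{1}{-6}\right) = 3 \left(\left(1 - \left(-2\right) 5\right) + \frac{1}{-6}\right) = 3 \left(\left(1 - -10\right) - \frac{1}{6}\right) = 3 \left(\left(1 + 10\right) - \frac{1}{6}\right) = 3 \left(11 - \frac{1}{6}\right) = 3 \cdot \frac{65}{6} = \frac{65}{2}$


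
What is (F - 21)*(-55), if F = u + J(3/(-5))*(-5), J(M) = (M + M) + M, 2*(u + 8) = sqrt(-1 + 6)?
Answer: 1100 - 55*sqrt(5)/2 ≈ 1038.5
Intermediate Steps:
u = -8 + sqrt(5)/2 (u = -8 + sqrt(-1 + 6)/2 = -8 + sqrt(5)/2 ≈ -6.8820)
J(M) = 3*M (J(M) = 2*M + M = 3*M)
F = 1 + sqrt(5)/2 (F = (-8 + sqrt(5)/2) + (3*(3/(-5)))*(-5) = (-8 + sqrt(5)/2) + (3*(3*(-1/5)))*(-5) = (-8 + sqrt(5)/2) + (3*(-3/5))*(-5) = (-8 + sqrt(5)/2) - 9/5*(-5) = (-8 + sqrt(5)/2) + 9 = 1 + sqrt(5)/2 ≈ 2.1180)
(F - 21)*(-55) = ((1 + sqrt(5)/2) - 21)*(-55) = (-20 + sqrt(5)/2)*(-55) = 1100 - 55*sqrt(5)/2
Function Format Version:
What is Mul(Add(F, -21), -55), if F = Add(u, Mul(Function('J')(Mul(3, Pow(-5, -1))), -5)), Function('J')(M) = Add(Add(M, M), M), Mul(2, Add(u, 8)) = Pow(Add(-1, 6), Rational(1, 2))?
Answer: Add(1100, Mul(Rational(-55, 2), Pow(5, Rational(1, 2)))) ≈ 1038.5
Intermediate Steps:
u = Add(-8, Mul(Rational(1, 2), Pow(5, Rational(1, 2)))) (u = Add(-8, Mul(Rational(1, 2), Pow(Add(-1, 6), Rational(1, 2)))) = Add(-8, Mul(Rational(1, 2), Pow(5, Rational(1, 2)))) ≈ -6.8820)
Function('J')(M) = Mul(3, M) (Function('J')(M) = Add(Mul(2, M), M) = Mul(3, M))
F = Add(1, Mul(Rational(1, 2), Pow(5, Rational(1, 2)))) (F = Add(Add(-8, Mul(Rational(1, 2), Pow(5, Rational(1, 2)))), Mul(Mul(3, Mul(3, Pow(-5, -1))), -5)) = Add(Add(-8, Mul(Rational(1, 2), Pow(5, Rational(1, 2)))), Mul(Mul(3, Mul(3, Rational(-1, 5))), -5)) = Add(Add(-8, Mul(Rational(1, 2), Pow(5, Rational(1, 2)))), Mul(Mul(3, Rational(-3, 5)), -5)) = Add(Add(-8, Mul(Rational(1, 2), Pow(5, Rational(1, 2)))), Mul(Rational(-9, 5), -5)) = Add(Add(-8, Mul(Rational(1, 2), Pow(5, Rational(1, 2)))), 9) = Add(1, Mul(Rational(1, 2), Pow(5, Rational(1, 2)))) ≈ 2.1180)
Mul(Add(F, -21), -55) = Mul(Add(Add(1, Mul(Rational(1, 2), Pow(5, Rational(1, 2)))), -21), -55) = Mul(Add(-20, Mul(Rational(1, 2), Pow(5, Rational(1, 2)))), -55) = Add(1100, Mul(Rational(-55, 2), Pow(5, Rational(1, 2))))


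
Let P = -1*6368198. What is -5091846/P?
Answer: 2545923/3184099 ≈ 0.79957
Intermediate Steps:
P = -6368198
-5091846/P = -5091846/(-6368198) = -5091846*(-1/6368198) = 2545923/3184099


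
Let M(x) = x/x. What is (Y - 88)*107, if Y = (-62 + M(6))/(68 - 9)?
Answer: -562071/59 ≈ -9526.6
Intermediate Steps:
M(x) = 1
Y = -61/59 (Y = (-62 + 1)/(68 - 9) = -61/59 ≈ -1.0339)
(Y - 88)*107 = (-61/59 - 88)*107 = -5253/59*107 = -562071/59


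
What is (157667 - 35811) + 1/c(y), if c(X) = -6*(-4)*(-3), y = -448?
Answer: 8773631/72 ≈ 1.2186e+5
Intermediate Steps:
c(X) = -72 (c(X) = 24*(-3) = -72)
(157667 - 35811) + 1/c(y) = (157667 - 35811) + 1/(-72) = 121856 - 1/72 = 8773631/72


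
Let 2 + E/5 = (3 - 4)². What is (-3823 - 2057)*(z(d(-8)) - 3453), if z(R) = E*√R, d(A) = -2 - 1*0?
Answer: 20303640 + 29400*I*√2 ≈ 2.0304e+7 + 41578.0*I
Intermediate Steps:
d(A) = -2 (d(A) = -2 + 0 = -2)
E = -5 (E = -10 + 5*(3 - 4)² = -10 + 5*(-1)² = -10 + 5*1 = -10 + 5 = -5)
z(R) = -5*√R
(-3823 - 2057)*(z(d(-8)) - 3453) = (-3823 - 2057)*(-5*I*√2 - 3453) = -5880*(-5*I*√2 - 3453) = -5880*(-3453 - 5*I*√2) = 20303640 + 29400*I*√2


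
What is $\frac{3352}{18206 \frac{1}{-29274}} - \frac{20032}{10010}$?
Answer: $- \frac{245652611768}{45560515} \approx -5391.8$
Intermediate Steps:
$\frac{3352}{18206 \frac{1}{-29274}} - \frac{20032}{10010} = \frac{3352}{18206 \left(- \frac{1}{29274}\right)} - \frac{10016}{5005} = \frac{3352}{- \frac{9103}{14637}} - \frac{10016}{5005} = 3352 \left(- \frac{14637}{9103}\right) - \frac{10016}{5005} = - \frac{49063224}{9103} - \frac{10016}{5005} = - \frac{245652611768}{45560515}$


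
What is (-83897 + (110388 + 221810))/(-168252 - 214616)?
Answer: -248301/382868 ≈ -0.64853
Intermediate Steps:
(-83897 + (110388 + 221810))/(-168252 - 214616) = (-83897 + 332198)/(-382868) = 248301*(-1/382868) = -248301/382868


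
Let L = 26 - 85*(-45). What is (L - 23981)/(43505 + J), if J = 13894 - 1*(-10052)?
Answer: -20130/67451 ≈ -0.29844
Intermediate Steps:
J = 23946 (J = 13894 + 10052 = 23946)
L = 3851 (L = 26 + 3825 = 3851)
(L - 23981)/(43505 + J) = (3851 - 23981)/(43505 + 23946) = -20130/67451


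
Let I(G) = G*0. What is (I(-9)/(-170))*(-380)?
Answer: 0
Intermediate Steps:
I(G) = 0
(I(-9)/(-170))*(-380) = (0/(-170))*(-380) = (0*(-1/170))*(-380) = 0*(-380) = 0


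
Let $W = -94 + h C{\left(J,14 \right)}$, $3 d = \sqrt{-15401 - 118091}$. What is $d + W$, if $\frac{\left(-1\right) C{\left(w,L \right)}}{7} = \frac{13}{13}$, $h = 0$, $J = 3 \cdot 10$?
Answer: $-94 + \frac{2 i \sqrt{33373}}{3} \approx -94.0 + 121.79 i$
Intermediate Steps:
$J = 30$
$C{\left(w,L \right)} = -7$ ($C{\left(w,L \right)} = - 7 \cdot \frac{13}{13} = - 7 \cdot 13 \cdot \frac{1}{13} = \left(-7\right) 1 = -7$)
$d = \frac{2 i \sqrt{33373}}{3}$ ($d = \frac{\sqrt{-15401 - 118091}}{3} = \frac{\sqrt{-133492}}{3} = \frac{2 i \sqrt{33373}}{3} \approx 121.79 i$)
$W = -94$ ($W = -94 + 0 \left(-7\right) = -94 + 0 = -94$)
$d + W = \frac{2 i \sqrt{33373}}{3} - 94 = -94 + \frac{2 i \sqrt{33373}}{3}$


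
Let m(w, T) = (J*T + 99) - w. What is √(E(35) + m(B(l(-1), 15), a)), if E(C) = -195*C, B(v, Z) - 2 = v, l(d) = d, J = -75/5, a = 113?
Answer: I*√8422 ≈ 91.771*I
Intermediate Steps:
J = -15 (J = -75*⅕ = -15)
B(v, Z) = 2 + v
m(w, T) = 99 - w - 15*T (m(w, T) = (-15*T + 99) - w = (99 - 15*T) - w = 99 - w - 15*T)
√(E(35) + m(B(l(-1), 15), a)) = √(-195*35 + (99 - (2 - 1) - 15*113)) = √(-6825 + (99 - 1*1 - 1695)) = √(-6825 + (99 - 1 - 1695)) = √(-6825 - 1597) = √(-8422) = I*√8422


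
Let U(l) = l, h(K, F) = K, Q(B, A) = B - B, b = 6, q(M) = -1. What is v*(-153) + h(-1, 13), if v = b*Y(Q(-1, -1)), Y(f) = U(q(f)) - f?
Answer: 917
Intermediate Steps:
Q(B, A) = 0
Y(f) = -1 - f
v = -6 (v = 6*(-1 - 1*0) = 6*(-1 + 0) = 6*(-1) = -6)
v*(-153) + h(-1, 13) = -6*(-153) - 1 = 918 - 1 = 917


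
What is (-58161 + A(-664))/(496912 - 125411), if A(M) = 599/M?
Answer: -2970731/18975128 ≈ -0.15656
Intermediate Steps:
(-58161 + A(-664))/(496912 - 125411) = (-58161 + 599/(-664))/(496912 - 125411) = (-58161 + 599*(-1/664))/371501 = (-58161 - 599/664)*(1/371501) = -38619503/664*1/371501 = -2970731/18975128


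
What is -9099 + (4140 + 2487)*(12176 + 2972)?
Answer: 100376697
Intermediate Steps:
-9099 + (4140 + 2487)*(12176 + 2972) = -9099 + 6627*15148 = -9099 + 100385796 = 100376697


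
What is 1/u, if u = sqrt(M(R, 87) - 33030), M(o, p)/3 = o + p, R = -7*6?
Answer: -I*sqrt(3655)/10965 ≈ -0.0055136*I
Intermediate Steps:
R = -42
M(o, p) = 3*o + 3*p (M(o, p) = 3*(o + p) = 3*o + 3*p)
u = 3*I*sqrt(3655) (u = sqrt((3*(-42) + 3*87) - 33030) = sqrt((-126 + 261) - 33030) = sqrt(135 - 33030) = sqrt(-32895) = 3*I*sqrt(3655) ≈ 181.37*I)
1/u = 1/(3*I*sqrt(3655)) = -I*sqrt(3655)/10965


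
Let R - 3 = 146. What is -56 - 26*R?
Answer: -3930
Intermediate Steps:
R = 149 (R = 3 + 146 = 149)
-56 - 26*R = -56 - 26*149 = -56 - 3874 = -3930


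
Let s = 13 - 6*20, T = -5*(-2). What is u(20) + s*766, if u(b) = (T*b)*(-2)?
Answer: -82362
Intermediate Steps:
T = 10
s = -107 (s = 13 - 120 = -107)
u(b) = -20*b (u(b) = (10*b)*(-2) = -20*b)
u(20) + s*766 = -20*20 - 107*766 = -400 - 81962 = -82362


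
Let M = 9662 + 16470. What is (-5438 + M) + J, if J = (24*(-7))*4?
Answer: 20022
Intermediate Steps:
M = 26132
J = -672 (J = -168*4 = -672)
(-5438 + M) + J = (-5438 + 26132) - 672 = 20694 - 672 = 20022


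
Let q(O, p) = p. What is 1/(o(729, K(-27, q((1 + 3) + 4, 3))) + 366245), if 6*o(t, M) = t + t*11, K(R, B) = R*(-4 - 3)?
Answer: 1/367703 ≈ 2.7196e-6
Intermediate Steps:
K(R, B) = -7*R (K(R, B) = R*(-7) = -7*R)
o(t, M) = 2*t (o(t, M) = (t + t*11)/6 = (t + 11*t)/6 = (12*t)/6 = 2*t)
1/(o(729, K(-27, q((1 + 3) + 4, 3))) + 366245) = 1/(2*729 + 366245) = 1/(1458 + 366245) = 1/367703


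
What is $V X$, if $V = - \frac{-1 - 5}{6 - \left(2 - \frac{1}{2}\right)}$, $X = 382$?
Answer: $\frac{1528}{3} \approx 509.33$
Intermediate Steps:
$V = \frac{4}{3}$ ($V = - \frac{-6}{6 - \frac{3}{2}} = - \frac{-6}{\frac{9}{2}} = - \frac{\left(-6\right) 2}{9} = \left(-1\right) \left(- \frac{4}{3}\right) = \frac{4}{3} \approx 1.3333$)
$V X = \frac{4}{3} \cdot 382 = \frac{1528}{3}$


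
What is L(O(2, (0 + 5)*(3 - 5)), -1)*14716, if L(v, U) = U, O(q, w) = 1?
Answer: -14716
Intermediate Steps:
L(O(2, (0 + 5)*(3 - 5)), -1)*14716 = -1*14716 = -14716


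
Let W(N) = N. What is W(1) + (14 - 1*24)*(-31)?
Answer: 311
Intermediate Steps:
W(1) + (14 - 1*24)*(-31) = 1 + (14 - 1*24)*(-31) = 1 + (14 - 24)*(-31) = 1 - 10*(-31) = 1 + 310 = 311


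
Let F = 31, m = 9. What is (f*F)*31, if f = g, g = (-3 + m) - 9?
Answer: -2883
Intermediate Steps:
g = -3 (g = (-3 + 9) - 9 = 6 - 9 = -3)
f = -3
(f*F)*31 = -3*31*31 = -93*31 = -2883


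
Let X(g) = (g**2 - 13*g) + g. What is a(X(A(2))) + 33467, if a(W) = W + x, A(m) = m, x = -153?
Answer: 33294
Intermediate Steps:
X(g) = g**2 - 12*g
a(W) = -153 + W (a(W) = W - 153 = -153 + W)
a(X(A(2))) + 33467 = (-153 + 2*(-12 + 2)) + 33467 = (-153 + 2*(-10)) + 33467 = (-153 - 20) + 33467 = -173 + 33467 = 33294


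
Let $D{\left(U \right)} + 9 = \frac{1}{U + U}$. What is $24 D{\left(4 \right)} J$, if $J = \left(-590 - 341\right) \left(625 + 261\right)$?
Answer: $175696458$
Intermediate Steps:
$D{\left(U \right)} = -9 + \frac{1}{2 U}$ ($D{\left(U \right)} = -9 + \frac{1}{U + U} = -9 + \frac{1}{2 U}$)
$J = -824866$ ($J = \left(-931\right) 886 = -824866$)
$24 D{\left(4 \right)} J = 24 \left(-9 + \frac{1}{2 \cdot 4}\right) \left(-824866\right) = 24 \left(-9 + \frac{1}{2} \cdot \frac{1}{4}\right) \left(-824866\right) = 24 \left(-9 + \frac{1}{8}\right) \left(-824866\right) = 24 \left(- \frac{71}{8}\right) \left(-824866\right) = \left(-213\right) \left(-824866\right) = 175696458$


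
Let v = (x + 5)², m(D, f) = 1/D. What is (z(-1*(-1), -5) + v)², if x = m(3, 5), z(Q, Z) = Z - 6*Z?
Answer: 231361/81 ≈ 2856.3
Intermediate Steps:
z(Q, Z) = -5*Z (z(Q, Z) = Z - 6*Z = -5*Z)
x = ⅓ (x = 1/3 = ⅓ ≈ 0.33333)
v = 256/9 (v = (⅓ + 5)² = (16/3)² = 256/9 ≈ 28.444)
(z(-1*(-1), -5) + v)² = (-5*(-5) + 256/9)² = (25 + 256/9)² = (481/9)² = 231361/81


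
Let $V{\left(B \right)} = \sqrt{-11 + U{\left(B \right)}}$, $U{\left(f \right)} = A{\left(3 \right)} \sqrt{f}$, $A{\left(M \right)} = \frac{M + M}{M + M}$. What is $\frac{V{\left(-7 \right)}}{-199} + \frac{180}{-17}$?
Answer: $- \frac{180}{17} - \frac{\sqrt{-11 + i \sqrt{7}}}{199} \approx -10.59 - 0.016785 i$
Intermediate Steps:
$A{\left(M \right)} = 1$ ($A{\left(M \right)} = \frac{2 M}{2 M} = 2 M \frac{1}{2 M} = 1$)
$U{\left(f \right)} = \sqrt{f}$ ($U{\left(f \right)} = 1 \sqrt{f} = \sqrt{f}$)
$V{\left(B \right)} = \sqrt{-11 + \sqrt{B}}$
$\frac{V{\left(-7 \right)}}{-199} + \frac{180}{-17} = \frac{\sqrt{-11 + \sqrt{-7}}}{-199} + \frac{180}{-17} = \sqrt{-11 + i \sqrt{7}} \left(- \frac{1}{199}\right) + 180 \left(- \frac{1}{17}\right) = - \frac{\sqrt{-11 + i \sqrt{7}}}{199} - \frac{180}{17} = - \frac{180}{17} - \frac{\sqrt{-11 + i \sqrt{7}}}{199}$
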